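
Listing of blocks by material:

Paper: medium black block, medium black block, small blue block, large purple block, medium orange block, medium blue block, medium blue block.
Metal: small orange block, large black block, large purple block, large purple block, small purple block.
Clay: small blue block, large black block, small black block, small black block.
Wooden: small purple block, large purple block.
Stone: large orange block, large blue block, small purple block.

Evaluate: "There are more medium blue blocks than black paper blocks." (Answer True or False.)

False

There are 2 medium blue blocks.
There are 2 black paper blocks.
The claim requires 2 > 2, which does not hold.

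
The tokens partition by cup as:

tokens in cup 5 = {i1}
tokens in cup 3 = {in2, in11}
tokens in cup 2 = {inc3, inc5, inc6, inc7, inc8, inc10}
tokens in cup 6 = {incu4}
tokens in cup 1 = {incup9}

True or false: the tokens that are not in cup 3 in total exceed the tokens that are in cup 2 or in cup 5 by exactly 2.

tokens that are not in cup 3: 9.
tokens in cup 2 or in cup 5: 7.
The claim requires 9 − 7 (= 2) to equal 2, which holds.

True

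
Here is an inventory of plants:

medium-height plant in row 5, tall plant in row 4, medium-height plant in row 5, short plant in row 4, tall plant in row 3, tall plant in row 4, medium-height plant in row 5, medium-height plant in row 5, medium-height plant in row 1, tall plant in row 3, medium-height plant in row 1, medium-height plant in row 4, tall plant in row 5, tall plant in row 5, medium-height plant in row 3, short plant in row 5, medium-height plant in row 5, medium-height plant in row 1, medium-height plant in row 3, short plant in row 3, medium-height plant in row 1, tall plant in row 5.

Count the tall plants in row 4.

2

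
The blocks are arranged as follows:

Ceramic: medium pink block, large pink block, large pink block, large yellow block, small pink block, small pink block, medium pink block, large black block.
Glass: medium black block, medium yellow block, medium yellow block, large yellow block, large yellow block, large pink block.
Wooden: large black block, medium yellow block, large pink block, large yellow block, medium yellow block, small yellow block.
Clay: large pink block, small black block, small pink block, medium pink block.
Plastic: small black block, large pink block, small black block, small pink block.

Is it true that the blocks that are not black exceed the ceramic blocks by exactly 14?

True

blocks that are not black: 22.
ceramic blocks: 8.
The claim requires 22 − 8 (= 14) to equal 14, which holds.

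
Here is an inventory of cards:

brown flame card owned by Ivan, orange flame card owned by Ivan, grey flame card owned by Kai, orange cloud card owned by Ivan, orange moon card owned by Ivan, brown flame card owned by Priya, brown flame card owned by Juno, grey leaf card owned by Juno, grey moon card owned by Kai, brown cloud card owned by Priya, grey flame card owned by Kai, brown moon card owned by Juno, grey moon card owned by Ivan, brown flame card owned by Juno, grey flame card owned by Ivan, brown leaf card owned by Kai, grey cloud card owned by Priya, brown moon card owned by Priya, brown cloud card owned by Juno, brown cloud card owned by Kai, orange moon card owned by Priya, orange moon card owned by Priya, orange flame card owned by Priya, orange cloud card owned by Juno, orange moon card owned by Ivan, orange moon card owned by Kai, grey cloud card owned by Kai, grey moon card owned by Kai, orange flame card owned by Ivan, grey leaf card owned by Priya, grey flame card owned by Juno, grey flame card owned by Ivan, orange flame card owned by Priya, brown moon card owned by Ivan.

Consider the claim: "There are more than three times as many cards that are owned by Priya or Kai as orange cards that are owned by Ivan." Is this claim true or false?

True

cards owned by Priya or Kai: 17.
orange cards owned by Ivan: 5.
The claim requires 17 > 3 × 5 = 15, which holds.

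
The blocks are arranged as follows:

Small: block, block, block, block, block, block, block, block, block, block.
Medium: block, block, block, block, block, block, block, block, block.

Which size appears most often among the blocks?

Counts by size: small 10, medium 9.
The maximum is 10, held uniquely by small.

small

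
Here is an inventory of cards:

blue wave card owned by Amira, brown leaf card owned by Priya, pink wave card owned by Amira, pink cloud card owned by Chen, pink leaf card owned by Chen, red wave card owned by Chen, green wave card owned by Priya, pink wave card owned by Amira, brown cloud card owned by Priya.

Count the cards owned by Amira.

3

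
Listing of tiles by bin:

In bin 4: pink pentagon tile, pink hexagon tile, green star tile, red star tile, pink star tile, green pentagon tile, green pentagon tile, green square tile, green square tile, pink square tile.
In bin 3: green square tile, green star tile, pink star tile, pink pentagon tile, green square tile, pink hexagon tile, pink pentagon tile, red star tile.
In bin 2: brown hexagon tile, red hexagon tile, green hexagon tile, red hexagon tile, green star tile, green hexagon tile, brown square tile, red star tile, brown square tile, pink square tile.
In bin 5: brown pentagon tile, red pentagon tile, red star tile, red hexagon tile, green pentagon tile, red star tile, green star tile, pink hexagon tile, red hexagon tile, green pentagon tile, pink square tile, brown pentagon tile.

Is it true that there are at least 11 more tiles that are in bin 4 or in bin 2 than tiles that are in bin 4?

|tiles in bin 4 or in bin 2| = 20.
|tiles in bin 4| = 10.
The claim requires 20 − 10 = 10 ≥ 11, which does not hold.

False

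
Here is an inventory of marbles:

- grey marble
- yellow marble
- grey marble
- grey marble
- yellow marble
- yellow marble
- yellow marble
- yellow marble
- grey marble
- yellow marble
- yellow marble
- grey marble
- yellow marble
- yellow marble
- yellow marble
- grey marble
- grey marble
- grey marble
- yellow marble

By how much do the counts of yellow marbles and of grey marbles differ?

3

yellow marbles: 11. grey marbles: 8.
|11 − 8| = 11 − 8 = 3.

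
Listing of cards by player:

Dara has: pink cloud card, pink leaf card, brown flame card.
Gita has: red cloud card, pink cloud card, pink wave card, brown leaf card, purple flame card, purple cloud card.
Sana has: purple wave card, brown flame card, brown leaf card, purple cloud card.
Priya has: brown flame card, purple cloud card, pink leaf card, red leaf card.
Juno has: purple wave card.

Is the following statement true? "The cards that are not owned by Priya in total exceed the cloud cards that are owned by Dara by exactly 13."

True

Count of cards that are not owned by Priya: 14.
Count of cloud cards owned by Dara: 1.
The claim requires 14 − 1 (= 13) to equal 13, which holds.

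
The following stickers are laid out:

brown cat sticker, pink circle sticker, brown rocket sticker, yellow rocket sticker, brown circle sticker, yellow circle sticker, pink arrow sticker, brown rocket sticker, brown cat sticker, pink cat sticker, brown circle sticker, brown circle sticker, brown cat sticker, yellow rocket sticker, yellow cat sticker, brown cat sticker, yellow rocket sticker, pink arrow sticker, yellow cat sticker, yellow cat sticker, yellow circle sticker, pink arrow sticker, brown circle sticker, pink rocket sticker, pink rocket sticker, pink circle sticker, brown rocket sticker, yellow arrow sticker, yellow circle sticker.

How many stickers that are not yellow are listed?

Total stickers: 29; with the excluded value: 10; remaining 29 − 10 = 19.

19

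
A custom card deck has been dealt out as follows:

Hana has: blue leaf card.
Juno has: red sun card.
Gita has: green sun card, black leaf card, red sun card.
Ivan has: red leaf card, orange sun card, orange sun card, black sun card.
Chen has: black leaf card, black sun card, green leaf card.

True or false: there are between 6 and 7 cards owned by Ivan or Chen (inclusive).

True

|cards owned by Ivan or Chen| = 7.
The claim requires 6 ≤ 7 ≤ 7, which holds.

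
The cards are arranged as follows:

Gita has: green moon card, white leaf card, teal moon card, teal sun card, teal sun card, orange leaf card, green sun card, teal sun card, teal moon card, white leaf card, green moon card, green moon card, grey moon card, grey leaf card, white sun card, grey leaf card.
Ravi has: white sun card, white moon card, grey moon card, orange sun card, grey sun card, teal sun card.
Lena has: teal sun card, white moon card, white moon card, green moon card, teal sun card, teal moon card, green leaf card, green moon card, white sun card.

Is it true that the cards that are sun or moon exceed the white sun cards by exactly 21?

There are 25 cards that are sun or moon.
There are 3 white sun cards.
The claim requires 25 − 3 (= 22) to equal 21, which does not hold.

False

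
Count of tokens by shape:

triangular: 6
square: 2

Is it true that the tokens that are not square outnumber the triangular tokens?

There are 6 tokens that are not square.
There are 6 triangular tokens.
The claim requires 6 > 6, which does not hold.

False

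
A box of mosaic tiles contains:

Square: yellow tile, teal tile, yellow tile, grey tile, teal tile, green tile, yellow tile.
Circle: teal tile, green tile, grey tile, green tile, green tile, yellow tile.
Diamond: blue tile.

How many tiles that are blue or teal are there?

4

blue: 1; teal: 3; together 1 + 3 = 4.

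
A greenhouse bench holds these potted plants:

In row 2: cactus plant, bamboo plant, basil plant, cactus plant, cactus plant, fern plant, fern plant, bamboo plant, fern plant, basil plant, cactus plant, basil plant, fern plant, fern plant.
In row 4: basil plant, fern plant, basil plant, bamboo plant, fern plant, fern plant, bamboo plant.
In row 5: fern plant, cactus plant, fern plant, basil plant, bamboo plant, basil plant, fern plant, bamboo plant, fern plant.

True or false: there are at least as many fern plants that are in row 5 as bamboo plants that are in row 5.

|fern plants in row 5| = 4.
|bamboo plants in row 5| = 2.
The claim requires 4 ≥ 2, which holds.

True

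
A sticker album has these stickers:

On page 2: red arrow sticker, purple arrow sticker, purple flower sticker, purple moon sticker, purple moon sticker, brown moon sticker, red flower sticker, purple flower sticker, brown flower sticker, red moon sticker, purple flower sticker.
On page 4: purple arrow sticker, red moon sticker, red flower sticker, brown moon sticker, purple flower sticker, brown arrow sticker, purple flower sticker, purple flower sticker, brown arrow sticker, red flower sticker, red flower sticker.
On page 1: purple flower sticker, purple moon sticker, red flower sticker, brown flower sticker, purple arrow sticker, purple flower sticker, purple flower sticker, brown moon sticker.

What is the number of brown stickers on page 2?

2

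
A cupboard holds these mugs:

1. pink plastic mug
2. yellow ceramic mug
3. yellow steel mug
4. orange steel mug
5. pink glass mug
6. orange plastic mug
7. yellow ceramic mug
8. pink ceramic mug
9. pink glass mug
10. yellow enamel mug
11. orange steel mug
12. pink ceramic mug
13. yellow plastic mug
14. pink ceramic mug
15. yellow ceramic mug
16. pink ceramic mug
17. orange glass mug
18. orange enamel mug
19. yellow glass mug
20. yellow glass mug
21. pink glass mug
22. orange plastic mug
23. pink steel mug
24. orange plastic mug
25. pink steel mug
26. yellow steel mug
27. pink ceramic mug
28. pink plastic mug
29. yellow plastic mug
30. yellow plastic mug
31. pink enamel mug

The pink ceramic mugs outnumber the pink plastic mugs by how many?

3

pink ceramic mugs: 5.
pink plastic mugs: 2.
5 − 2 = 3.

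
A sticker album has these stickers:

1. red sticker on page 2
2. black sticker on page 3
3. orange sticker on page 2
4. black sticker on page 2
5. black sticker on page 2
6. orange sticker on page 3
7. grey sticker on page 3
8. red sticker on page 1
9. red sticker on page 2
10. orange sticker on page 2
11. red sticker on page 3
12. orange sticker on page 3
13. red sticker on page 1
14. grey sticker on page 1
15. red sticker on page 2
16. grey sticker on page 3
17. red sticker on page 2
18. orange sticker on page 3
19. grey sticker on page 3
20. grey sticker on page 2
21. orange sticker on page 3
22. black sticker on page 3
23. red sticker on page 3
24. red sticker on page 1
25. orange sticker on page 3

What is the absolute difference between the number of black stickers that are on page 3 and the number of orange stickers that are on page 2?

0

black stickers on page 3: 2. orange stickers on page 2: 2.
|2 − 2| = 2 − 2 = 0.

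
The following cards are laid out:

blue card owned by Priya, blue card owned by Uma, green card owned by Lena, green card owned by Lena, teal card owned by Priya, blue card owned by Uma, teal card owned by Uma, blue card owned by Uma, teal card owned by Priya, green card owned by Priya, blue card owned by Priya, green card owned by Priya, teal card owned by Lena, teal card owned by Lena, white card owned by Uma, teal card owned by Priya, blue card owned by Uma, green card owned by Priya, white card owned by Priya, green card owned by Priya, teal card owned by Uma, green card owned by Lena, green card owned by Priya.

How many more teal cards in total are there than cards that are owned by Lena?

2

teal cards: 7.
cards owned by Lena: 5.
7 − 5 = 2.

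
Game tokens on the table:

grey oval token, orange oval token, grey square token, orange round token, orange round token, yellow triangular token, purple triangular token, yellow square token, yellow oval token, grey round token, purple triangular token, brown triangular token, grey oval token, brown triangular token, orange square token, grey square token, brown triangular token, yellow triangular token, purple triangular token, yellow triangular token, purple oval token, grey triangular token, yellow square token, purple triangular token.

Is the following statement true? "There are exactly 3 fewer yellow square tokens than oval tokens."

|yellow square tokens| = 2.
|oval tokens| = 5.
The claim requires 5 − 2 (= 3) to equal 3, which holds.

True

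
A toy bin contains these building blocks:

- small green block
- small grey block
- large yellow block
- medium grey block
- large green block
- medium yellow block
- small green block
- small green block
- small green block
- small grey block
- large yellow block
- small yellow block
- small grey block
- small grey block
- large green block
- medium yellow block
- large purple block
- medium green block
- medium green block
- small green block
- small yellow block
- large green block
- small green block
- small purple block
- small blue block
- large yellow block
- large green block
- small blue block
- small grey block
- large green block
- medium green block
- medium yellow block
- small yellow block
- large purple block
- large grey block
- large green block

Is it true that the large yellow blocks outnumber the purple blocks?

large yellow blocks: 3.
purple blocks: 3.
The claim requires 3 > 3, which does not hold.

False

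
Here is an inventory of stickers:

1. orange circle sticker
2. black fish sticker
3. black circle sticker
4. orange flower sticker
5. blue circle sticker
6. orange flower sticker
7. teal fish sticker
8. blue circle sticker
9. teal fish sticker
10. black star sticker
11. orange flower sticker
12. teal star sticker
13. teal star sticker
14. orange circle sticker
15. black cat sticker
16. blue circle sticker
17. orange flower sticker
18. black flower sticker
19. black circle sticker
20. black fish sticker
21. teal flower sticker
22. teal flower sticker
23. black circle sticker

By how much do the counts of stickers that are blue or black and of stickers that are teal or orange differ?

stickers that are blue or black: 11. stickers that are teal or orange: 12.
|11 − 12| = 12 − 11 = 1.

1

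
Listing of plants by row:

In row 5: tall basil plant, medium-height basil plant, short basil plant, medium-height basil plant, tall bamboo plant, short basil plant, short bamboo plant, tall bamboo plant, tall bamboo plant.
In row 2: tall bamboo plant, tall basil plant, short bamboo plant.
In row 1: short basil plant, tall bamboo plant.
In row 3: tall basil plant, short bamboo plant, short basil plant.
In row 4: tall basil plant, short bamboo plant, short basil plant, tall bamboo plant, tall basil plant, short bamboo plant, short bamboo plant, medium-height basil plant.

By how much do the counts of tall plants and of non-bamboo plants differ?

2

tall plants: 11. non-bamboo plants: 13.
|11 − 13| = 13 − 11 = 2.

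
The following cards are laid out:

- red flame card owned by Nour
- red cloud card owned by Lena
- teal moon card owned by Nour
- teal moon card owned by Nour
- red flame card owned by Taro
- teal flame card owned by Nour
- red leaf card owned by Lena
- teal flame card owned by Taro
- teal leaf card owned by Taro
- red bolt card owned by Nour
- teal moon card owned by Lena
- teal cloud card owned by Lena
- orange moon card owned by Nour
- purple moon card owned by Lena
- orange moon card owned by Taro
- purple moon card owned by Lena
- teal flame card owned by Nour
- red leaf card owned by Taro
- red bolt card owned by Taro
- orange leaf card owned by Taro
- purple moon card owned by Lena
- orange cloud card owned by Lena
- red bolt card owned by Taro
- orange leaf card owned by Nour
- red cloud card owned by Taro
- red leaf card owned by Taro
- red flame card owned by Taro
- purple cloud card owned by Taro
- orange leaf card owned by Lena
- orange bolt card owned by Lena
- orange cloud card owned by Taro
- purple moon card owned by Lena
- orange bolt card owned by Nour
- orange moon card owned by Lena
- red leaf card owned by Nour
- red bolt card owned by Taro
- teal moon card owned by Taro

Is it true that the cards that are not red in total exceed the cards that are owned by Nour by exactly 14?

True

|cards that are not red| = 24.
|cards owned by Nour| = 10.
The claim requires 24 − 10 (= 14) to equal 14, which holds.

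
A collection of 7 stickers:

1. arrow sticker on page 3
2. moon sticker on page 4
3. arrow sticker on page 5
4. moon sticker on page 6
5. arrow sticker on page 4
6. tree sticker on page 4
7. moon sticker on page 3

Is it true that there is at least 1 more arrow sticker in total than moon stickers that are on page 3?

There are 3 arrow stickers.
There is 1 moon sticker on page 3.
The claim requires 3 − 1 = 2 ≥ 1, which holds.

True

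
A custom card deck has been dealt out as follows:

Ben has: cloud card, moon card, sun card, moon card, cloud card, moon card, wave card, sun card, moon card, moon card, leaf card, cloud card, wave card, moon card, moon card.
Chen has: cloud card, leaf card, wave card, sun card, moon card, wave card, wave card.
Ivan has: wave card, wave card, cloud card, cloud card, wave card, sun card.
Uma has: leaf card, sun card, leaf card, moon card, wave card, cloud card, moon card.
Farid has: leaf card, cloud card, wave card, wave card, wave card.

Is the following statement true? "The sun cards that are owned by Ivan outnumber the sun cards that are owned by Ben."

Count of sun cards owned by Ivan: 1.
Count of sun cards owned by Ben: 2.
The claim requires 1 > 2, which does not hold.

False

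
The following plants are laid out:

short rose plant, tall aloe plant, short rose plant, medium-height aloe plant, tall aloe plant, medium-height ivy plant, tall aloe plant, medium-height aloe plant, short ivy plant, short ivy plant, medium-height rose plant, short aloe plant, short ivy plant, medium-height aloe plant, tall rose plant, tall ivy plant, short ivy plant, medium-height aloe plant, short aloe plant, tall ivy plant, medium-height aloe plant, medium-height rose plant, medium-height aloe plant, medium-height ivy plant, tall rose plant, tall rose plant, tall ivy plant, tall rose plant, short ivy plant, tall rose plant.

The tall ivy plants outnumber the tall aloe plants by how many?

0

tall ivy plants: 3.
tall aloe plants: 3.
3 − 3 = 0.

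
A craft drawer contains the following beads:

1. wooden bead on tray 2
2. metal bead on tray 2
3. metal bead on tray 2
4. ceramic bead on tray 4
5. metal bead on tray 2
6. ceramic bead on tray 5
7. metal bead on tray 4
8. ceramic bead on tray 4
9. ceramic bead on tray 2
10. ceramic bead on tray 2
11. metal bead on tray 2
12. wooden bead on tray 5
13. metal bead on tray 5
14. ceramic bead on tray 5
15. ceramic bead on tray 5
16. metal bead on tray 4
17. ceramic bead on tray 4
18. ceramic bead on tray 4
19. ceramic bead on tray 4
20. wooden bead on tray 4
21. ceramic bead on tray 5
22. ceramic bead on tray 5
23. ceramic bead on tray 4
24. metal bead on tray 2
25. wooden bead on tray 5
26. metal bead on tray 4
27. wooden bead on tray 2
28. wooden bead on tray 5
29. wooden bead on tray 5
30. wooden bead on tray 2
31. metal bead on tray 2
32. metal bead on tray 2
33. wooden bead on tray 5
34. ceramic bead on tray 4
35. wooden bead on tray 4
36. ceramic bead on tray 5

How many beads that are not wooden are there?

26

Total beads: 36; with the excluded value: 10; remaining 36 − 10 = 26.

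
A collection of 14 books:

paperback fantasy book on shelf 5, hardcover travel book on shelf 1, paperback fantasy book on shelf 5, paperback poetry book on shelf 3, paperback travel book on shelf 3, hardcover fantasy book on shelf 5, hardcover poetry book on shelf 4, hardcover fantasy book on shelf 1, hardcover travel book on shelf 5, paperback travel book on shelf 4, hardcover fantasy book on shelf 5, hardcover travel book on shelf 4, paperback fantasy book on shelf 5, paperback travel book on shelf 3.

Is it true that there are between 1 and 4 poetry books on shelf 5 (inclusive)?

|poetry books on shelf 5| = 0.
The claim requires 1 ≤ 0 ≤ 4, which does not hold.

False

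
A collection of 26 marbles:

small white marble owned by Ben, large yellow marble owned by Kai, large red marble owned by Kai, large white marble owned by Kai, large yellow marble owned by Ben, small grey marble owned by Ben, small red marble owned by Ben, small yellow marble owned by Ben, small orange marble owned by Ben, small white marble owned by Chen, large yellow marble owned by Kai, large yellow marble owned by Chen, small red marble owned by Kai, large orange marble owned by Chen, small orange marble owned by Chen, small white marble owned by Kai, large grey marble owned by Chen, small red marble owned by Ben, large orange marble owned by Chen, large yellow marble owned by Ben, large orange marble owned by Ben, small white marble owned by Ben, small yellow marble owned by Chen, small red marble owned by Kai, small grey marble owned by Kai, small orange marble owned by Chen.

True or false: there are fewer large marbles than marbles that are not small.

False

There are 11 large marbles.
There are 11 marbles that are not small.
The claim requires 11 < 11, which does not hold.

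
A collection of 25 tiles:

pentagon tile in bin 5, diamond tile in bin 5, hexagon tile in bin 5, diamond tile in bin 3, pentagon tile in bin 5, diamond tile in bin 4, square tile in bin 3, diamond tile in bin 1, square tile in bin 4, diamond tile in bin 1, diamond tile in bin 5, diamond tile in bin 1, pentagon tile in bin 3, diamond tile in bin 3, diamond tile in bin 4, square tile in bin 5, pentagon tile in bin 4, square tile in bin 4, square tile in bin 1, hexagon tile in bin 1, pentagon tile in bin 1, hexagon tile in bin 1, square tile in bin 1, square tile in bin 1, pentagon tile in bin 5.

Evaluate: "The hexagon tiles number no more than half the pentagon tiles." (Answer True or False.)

hexagon tiles: 3.
pentagon tiles: 6.
The claim requires 2 × 3 = 6 ≤ 6, which holds.

True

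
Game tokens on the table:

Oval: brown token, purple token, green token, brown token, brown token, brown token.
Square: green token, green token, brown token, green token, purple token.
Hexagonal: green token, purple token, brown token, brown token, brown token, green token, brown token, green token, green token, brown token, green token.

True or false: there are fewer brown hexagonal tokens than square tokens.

False

There are 5 brown hexagonal tokens.
There are 5 square tokens.
The claim requires 5 < 5, which does not hold.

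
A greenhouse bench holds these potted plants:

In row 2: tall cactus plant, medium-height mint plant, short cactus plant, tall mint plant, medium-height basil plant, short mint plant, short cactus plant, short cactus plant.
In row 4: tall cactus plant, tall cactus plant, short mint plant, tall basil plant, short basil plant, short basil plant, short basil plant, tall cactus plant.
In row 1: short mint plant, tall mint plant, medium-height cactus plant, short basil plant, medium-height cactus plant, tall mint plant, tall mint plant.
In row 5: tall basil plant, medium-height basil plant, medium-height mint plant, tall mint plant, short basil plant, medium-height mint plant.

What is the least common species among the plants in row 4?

mint

Counts by species (restricted to plants in row 4): basil 4, cactus 3, mint 1.
The minimum is 1, held uniquely by mint.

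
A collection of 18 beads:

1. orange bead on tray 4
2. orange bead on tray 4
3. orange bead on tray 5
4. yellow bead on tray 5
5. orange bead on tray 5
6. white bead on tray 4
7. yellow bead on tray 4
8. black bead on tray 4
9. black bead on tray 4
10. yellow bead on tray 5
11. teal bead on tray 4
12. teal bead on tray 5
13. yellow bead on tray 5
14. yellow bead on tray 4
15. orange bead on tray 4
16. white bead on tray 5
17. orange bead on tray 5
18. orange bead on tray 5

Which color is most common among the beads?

orange

Counts by color: orange 7, yellow 5, white 2, teal 2, black 2.
The maximum is 7, held uniquely by orange.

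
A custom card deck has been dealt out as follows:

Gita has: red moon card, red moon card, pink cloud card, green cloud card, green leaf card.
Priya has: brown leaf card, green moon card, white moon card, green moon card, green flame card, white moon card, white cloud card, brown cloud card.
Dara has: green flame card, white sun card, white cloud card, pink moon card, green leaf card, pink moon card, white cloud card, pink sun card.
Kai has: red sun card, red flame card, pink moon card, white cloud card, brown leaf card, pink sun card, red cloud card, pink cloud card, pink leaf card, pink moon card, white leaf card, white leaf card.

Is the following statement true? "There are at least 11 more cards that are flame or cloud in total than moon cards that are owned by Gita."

cards that are flame or cloud: 12.
moon cards owned by Gita: 2.
The claim requires 12 − 2 = 10 ≥ 11, which does not hold.

False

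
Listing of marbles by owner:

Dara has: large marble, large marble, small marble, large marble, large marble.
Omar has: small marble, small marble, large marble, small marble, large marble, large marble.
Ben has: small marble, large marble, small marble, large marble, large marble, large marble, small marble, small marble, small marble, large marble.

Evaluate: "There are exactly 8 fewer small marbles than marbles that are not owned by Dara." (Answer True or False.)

False

There are 9 small marbles.
Count of marbles that are not owned by Dara: 16.
The claim requires 16 − 9 (= 7) to equal 8, which does not hold.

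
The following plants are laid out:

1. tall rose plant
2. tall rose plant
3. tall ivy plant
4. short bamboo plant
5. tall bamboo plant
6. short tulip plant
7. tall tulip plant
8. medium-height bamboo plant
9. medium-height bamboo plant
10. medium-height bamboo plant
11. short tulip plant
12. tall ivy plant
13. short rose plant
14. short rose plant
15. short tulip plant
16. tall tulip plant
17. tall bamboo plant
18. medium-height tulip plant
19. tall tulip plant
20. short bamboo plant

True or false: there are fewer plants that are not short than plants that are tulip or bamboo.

True

plants that are not short: 13.
plants that are tulip or bamboo: 14.
The claim requires 13 < 14, which holds.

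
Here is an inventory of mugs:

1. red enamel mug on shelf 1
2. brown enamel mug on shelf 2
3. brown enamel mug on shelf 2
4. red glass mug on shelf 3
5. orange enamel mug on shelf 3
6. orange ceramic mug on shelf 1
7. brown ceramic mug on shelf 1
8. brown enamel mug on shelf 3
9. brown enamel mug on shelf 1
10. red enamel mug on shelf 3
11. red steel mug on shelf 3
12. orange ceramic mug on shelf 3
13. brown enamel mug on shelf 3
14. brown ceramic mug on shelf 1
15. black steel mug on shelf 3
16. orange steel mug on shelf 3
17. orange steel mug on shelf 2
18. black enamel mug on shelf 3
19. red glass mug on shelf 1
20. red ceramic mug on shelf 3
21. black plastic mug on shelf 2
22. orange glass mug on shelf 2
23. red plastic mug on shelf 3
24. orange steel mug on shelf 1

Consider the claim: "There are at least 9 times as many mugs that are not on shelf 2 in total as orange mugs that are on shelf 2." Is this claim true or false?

True

There are 19 mugs that are not on shelf 2.
There are 2 orange mugs on shelf 2.
The claim requires 19 ≥ 9 × 2 = 18, which holds.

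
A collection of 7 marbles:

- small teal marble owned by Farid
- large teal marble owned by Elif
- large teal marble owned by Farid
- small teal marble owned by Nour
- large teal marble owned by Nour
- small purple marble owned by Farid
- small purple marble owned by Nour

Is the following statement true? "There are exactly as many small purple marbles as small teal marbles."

There are 2 small purple marbles.
There are 2 small teal marbles.
The claim requires 2 = 2, which holds.

True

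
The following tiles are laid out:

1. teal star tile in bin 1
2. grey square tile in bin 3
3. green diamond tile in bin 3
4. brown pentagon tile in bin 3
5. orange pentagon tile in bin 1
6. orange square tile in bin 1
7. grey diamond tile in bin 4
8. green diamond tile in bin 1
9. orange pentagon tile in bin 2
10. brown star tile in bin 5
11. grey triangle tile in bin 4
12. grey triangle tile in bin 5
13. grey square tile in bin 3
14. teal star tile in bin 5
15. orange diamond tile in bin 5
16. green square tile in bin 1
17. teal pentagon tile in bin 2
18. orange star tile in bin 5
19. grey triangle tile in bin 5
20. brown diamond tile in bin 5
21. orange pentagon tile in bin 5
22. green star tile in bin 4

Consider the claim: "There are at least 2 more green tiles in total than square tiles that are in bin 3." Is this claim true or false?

|green tiles| = 4.
|square tiles in bin 3| = 2.
The claim requires 4 − 2 = 2 ≥ 2, which holds.

True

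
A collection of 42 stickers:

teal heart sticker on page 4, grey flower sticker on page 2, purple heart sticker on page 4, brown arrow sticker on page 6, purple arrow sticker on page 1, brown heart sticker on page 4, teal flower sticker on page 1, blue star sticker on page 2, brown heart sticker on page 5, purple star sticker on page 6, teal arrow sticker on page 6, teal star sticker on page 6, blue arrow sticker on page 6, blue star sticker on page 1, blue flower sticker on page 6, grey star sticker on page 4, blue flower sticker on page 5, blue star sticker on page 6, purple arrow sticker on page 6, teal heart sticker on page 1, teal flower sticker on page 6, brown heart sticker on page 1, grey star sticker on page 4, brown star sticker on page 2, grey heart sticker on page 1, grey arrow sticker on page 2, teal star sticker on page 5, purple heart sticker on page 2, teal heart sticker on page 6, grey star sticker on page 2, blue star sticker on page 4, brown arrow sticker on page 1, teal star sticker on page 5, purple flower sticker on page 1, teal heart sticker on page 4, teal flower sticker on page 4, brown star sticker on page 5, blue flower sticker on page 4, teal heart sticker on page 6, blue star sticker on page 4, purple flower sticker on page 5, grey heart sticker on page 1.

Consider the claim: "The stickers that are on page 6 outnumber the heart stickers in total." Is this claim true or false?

There are 11 stickers on page 6.
There are 12 heart stickers.
The claim requires 11 > 12, which does not hold.

False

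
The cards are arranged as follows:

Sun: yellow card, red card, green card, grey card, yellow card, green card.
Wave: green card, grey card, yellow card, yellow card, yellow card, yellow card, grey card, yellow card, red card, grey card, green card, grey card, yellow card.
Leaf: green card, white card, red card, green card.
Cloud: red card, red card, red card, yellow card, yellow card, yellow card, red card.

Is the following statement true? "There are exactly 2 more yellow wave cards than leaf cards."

True

There are 6 yellow wave cards.
There are 4 leaf cards.
The claim requires 6 − 4 (= 2) to equal 2, which holds.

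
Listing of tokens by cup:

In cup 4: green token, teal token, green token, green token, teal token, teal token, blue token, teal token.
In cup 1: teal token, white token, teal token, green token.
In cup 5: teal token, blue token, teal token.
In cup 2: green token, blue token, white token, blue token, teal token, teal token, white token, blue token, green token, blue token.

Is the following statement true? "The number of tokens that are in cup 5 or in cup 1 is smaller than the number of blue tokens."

False

|tokens in cup 5 or in cup 1| = 7.
|blue tokens| = 6.
The claim requires 7 < 6, which does not hold.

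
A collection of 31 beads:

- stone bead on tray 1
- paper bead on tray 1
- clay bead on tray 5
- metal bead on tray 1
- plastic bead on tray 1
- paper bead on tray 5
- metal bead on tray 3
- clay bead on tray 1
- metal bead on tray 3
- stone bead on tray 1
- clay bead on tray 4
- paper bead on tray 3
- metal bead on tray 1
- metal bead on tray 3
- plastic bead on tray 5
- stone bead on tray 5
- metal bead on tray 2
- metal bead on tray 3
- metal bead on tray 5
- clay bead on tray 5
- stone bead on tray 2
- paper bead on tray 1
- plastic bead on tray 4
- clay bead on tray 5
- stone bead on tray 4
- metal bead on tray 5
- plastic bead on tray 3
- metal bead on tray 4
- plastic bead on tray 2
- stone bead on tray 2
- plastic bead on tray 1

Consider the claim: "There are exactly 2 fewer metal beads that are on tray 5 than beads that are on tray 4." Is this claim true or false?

True

metal beads on tray 5: 2.
beads on tray 4: 4.
The claim requires 4 − 2 (= 2) to equal 2, which holds.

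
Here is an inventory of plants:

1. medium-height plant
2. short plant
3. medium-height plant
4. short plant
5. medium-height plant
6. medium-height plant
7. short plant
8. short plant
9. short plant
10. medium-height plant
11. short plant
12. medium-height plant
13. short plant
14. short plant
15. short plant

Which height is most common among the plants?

Counts by height: short 9, medium-height 6.
The maximum is 9, held uniquely by short.

short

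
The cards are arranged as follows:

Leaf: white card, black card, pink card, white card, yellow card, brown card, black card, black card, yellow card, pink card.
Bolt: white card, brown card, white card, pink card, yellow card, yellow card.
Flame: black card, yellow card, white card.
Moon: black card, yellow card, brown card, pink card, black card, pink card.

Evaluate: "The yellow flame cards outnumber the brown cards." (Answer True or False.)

yellow flame cards: 1.
brown cards: 3.
The claim requires 1 > 3, which does not hold.

False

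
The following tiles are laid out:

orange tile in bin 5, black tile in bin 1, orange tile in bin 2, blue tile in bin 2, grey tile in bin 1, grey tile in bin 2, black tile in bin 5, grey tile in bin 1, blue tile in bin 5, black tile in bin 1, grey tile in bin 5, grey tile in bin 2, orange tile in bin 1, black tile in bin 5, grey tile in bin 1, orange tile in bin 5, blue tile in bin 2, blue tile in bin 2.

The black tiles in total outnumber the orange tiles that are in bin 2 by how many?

black tiles: 4.
orange tiles in bin 2: 1.
4 − 1 = 3.

3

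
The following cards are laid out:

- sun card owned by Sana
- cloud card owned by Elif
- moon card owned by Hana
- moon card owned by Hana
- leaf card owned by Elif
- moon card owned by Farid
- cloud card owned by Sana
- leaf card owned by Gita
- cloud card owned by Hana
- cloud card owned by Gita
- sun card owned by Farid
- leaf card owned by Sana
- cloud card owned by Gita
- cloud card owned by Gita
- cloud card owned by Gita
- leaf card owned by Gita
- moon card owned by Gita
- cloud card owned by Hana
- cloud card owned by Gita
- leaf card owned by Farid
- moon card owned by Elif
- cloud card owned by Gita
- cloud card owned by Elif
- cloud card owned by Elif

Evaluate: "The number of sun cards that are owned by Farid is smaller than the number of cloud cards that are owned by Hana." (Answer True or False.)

True

|sun cards owned by Farid| = 1.
|cloud cards owned by Hana| = 2.
The claim requires 1 < 2, which holds.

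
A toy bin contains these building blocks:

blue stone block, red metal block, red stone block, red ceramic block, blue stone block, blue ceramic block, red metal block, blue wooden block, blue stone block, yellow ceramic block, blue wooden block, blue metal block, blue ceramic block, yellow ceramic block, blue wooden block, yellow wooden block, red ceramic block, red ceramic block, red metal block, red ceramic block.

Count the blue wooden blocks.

3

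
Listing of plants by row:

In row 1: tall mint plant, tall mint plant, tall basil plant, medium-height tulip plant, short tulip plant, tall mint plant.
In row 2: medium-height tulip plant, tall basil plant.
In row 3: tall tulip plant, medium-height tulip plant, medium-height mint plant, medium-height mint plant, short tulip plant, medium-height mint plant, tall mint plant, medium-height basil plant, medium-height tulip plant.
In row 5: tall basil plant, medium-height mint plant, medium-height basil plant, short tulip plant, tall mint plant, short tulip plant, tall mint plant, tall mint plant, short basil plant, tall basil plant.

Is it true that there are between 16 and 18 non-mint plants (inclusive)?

True

non-mint plants: 16.
The claim requires 16 ≤ 16 ≤ 18, which holds.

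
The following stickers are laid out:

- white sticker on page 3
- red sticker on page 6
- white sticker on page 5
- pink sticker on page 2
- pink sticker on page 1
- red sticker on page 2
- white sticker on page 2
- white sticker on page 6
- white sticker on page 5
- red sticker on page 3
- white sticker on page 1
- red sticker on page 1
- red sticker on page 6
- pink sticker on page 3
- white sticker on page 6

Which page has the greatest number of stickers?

Counts by page: page 6→4, page 2→3, page 3→3, page 1→3, page 5→2.
The maximum is 4, held uniquely by page 6.

page 6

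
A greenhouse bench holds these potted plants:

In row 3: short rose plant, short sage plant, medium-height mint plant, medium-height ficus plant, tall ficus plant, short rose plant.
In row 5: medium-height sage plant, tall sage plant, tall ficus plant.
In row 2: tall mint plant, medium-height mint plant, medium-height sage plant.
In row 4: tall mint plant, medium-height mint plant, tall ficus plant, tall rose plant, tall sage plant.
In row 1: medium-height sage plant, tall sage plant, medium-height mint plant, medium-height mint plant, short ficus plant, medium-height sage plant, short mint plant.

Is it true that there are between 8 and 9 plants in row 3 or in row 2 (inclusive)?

plants in row 3 or in row 2: 9.
The claim requires 8 ≤ 9 ≤ 9, which holds.

True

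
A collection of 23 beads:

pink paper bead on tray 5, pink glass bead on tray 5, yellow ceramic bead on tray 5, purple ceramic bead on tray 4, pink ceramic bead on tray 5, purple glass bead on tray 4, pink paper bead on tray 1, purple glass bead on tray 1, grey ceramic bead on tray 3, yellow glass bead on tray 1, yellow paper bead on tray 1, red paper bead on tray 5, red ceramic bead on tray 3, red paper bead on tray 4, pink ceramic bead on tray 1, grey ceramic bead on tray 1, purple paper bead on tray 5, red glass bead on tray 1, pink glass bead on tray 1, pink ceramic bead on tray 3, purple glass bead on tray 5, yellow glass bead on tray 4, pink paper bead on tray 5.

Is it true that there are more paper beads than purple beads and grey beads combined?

False

There are 7 paper beads.
purple beads: 5; grey beads: 2; combined: 5 + 2 = 7.
The claim requires 7 > 7, which does not hold.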